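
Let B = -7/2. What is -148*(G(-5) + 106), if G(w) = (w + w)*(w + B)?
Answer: -28268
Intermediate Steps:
B = -7/2 (B = -7*½ = -7/2 ≈ -3.5000)
G(w) = 2*w*(-7/2 + w) (G(w) = (w + w)*(w - 7/2) = (2*w)*(-7/2 + w) = 2*w*(-7/2 + w))
-148*(G(-5) + 106) = -148*(-5*(-7 + 2*(-5)) + 106) = -148*(-5*(-7 - 10) + 106) = -148*(-5*(-17) + 106) = -148*(85 + 106) = -148*191 = -28268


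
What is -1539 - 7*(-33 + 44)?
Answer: -1616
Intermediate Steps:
-1539 - 7*(-33 + 44) = -1539 - 7*11 = -1539 - 1*77 = -1539 - 77 = -1616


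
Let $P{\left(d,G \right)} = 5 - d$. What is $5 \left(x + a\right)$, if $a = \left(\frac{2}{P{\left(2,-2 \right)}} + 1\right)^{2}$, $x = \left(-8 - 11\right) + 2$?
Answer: $- \frac{640}{9} \approx -71.111$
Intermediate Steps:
$x = -17$ ($x = -19 + 2 = -17$)
$a = \frac{25}{9}$ ($a = \left(\frac{2}{5 - 2} + 1\right)^{2} = \left(\frac{2}{3} + 1\right)^{2} = \left(\frac{5}{3}\right)^{2} = \frac{25}{9} \approx 2.7778$)
$5 \left(x + a\right) = 5 \left(-17 + \frac{25}{9}\right) = 5 \left(- \frac{128}{9}\right) = - \frac{640}{9}$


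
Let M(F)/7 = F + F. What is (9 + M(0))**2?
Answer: 81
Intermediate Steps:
M(F) = 14*F (M(F) = 7*(F + F) = 7*(2*F) = 14*F)
(9 + M(0))**2 = (9 + 14*0)**2 = (9 + 0)**2 = 9**2 = 81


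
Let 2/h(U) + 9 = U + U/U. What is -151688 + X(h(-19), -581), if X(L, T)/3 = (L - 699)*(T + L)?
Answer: 259269691/243 ≈ 1.0670e+6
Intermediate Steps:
h(U) = 2/(-8 + U) (h(U) = 2/(-9 + (U + U/U)) = 2/(-9 + (U + 1)) = 2/(-9 + (1 + U)) = 2/(-8 + U))
X(L, T) = 3*(-699 + L)*(L + T) (X(L, T) = 3*((L - 699)*(T + L)) = 3*((-699 + L)*(L + T)) = 3*(-699 + L)*(L + T))
-151688 + X(h(-19), -581) = -151688 + (-4194/(-8 - 19) - 2097*(-581) + 3*(2/(-8 - 19))² + 3*(2/(-8 - 19))*(-581)) = -151688 + (-4194/(-27) + 1218357 + 3*(2/(-27))² + 3*(2/(-27))*(-581)) = -151688 + (-4194*(-1)/27 + 1218357 + 3*(2*(-1/27))² + 3*(2*(-1/27))*(-581)) = -151688 + (-2097*(-2/27) + 1218357 + 3*(-2/27)² + 3*(-2/27)*(-581)) = -151688 + (466/3 + 1218357 + 3*(4/729) + 1162/9) = -151688 + (466/3 + 1218357 + 4/243 + 1162/9) = -151688 + 296129875/243 = 259269691/243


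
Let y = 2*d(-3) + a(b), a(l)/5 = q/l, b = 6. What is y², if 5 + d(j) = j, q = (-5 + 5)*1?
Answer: 256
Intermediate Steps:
q = 0 (q = 0*1 = 0)
d(j) = -5 + j
a(l) = 0 (a(l) = 5*(0/l) = 5*0 = 0)
y = -16 (y = 2*(-5 - 3) + 0 = 2*(-8) + 0 = -16 + 0 = -16)
y² = (-16)² = 256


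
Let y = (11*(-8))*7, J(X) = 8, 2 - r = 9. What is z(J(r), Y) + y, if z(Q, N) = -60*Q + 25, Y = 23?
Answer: -1071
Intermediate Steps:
r = -7 (r = 2 - 1*9 = 2 - 9 = -7)
z(Q, N) = 25 - 60*Q
y = -616 (y = -88*7 = -616)
z(J(r), Y) + y = (25 - 60*8) - 616 = (25 - 480) - 616 = -455 - 616 = -1071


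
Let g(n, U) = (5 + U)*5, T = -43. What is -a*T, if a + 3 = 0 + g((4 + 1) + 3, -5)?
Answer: -129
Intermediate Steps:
g(n, U) = 25 + 5*U
a = -3 (a = -3 + (0 + (25 + 5*(-5))) = -3 + (0 + (25 - 25)) = -3 + (0 + 0) = -3 + 0 = -3)
-a*T = -(-3)*(-43) = -1*129 = -129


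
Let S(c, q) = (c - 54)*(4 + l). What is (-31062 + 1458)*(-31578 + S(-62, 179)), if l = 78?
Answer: 1216428360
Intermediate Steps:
S(c, q) = -4428 + 82*c (S(c, q) = (c - 54)*(4 + 78) = (-54 + c)*82 = -4428 + 82*c)
(-31062 + 1458)*(-31578 + S(-62, 179)) = (-31062 + 1458)*(-31578 + (-4428 + 82*(-62))) = -29604*(-31578 + (-4428 - 5084)) = -29604*(-31578 - 9512) = -29604*(-41090) = 1216428360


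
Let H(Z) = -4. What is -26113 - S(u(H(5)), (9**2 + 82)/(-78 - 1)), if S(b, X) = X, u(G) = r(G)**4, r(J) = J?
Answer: -2062764/79 ≈ -26111.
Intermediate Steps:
u(G) = G**4
-26113 - S(u(H(5)), (9**2 + 82)/(-78 - 1)) = -26113 - (9**2 + 82)/(-78 - 1) = -26113 - (81 + 82)/(-79) = -26113 - 163*(-1)/79 = -26113 - 1*(-163/79) = -26113 + 163/79 = -2062764/79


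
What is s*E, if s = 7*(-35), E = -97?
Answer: 23765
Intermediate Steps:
s = -245
s*E = -245*(-97) = 23765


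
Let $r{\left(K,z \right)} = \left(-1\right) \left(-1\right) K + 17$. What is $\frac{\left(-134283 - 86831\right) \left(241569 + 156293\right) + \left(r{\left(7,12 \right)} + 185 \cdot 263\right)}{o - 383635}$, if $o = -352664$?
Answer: $\frac{9774756621}{81811} \approx 1.1948 \cdot 10^{5}$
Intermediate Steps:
$r{\left(K,z \right)} = 17 + K$ ($r{\left(K,z \right)} = 1 K + 17 = K + 17 = 17 + K$)
$\frac{\left(-134283 - 86831\right) \left(241569 + 156293\right) + \left(r{\left(7,12 \right)} + 185 \cdot 263\right)}{o - 383635} = \frac{\left(-134283 - 86831\right) \left(241569 + 156293\right) + \left(\left(17 + 7\right) + 185 \cdot 263\right)}{-352664 - 383635} = \frac{\left(-221114\right) 397862 + \left(24 + 48655\right)}{-736299} = \left(-87972858268 + 48679\right) \left(- \frac{1}{736299}\right) = \left(-87972809589\right) \left(- \frac{1}{736299}\right) = \frac{9774756621}{81811}$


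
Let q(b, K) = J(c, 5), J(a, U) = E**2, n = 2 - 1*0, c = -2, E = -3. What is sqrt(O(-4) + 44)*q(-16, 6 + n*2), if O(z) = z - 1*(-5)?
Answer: 27*sqrt(5) ≈ 60.374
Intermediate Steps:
O(z) = 5 + z (O(z) = z + 5 = 5 + z)
n = 2 (n = 2 + 0 = 2)
J(a, U) = 9 (J(a, U) = (-3)**2 = 9)
q(b, K) = 9
sqrt(O(-4) + 44)*q(-16, 6 + n*2) = sqrt((5 - 4) + 44)*9 = sqrt(1 + 44)*9 = sqrt(45)*9 = (3*sqrt(5))*9 = 27*sqrt(5)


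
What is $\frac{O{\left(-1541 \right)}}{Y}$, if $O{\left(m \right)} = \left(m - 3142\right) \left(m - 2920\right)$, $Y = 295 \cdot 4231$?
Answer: $\frac{20890863}{1248145} \approx 16.738$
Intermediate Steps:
$Y = 1248145$
$O{\left(m \right)} = \left(-3142 + m\right) \left(-2920 + m\right)$
$\frac{O{\left(-1541 \right)}}{Y} = \frac{9174640 + \left(-1541\right)^{2} - -9341542}{1248145} = \left(9174640 + 2374681 + 9341542\right) \frac{1}{1248145} = 20890863 \cdot \frac{1}{1248145} = \frac{20890863}{1248145}$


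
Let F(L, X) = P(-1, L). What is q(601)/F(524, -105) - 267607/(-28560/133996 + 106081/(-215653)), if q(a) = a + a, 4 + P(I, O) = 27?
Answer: 44470544346597445/117147506297 ≈ 3.7961e+5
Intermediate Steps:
P(I, O) = 23 (P(I, O) = -4 + 27 = 23)
F(L, X) = 23
q(a) = 2*a
q(601)/F(524, -105) - 267607/(-28560/133996 + 106081/(-215653)) = (2*601)/23 - 267607/(-28560/133996 + 106081/(-215653)) = 1202*(1/23) - 267607/(-28560*1/133996 + 106081*(-1/215653)) = 1202/23 - 267607/(-7140/33499 - 106081/215653) = 1202/23 - 267607/(-5093369839/7224159847) = 1202/23 - 267607*(-7224159847/5093369839) = 1202/23 + 1933235744176129/5093369839 = 44470544346597445/117147506297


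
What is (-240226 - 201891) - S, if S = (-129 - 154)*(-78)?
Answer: -464191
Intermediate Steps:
S = 22074 (S = -283*(-78) = 22074)
(-240226 - 201891) - S = (-240226 - 201891) - 1*22074 = -442117 - 22074 = -464191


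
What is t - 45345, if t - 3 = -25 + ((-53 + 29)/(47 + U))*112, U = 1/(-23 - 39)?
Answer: -44106909/971 ≈ -45424.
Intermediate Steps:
U = -1/62 (U = 1/(-62) = -1/62 ≈ -0.016129)
t = -76914/971 (t = 3 + (-25 + ((-53 + 29)/(47 - 1/62))*112) = 3 + (-25 - 24/2913/62*112) = 3 + (-25 - 24*62/2913*112) = 3 + (-25 - 496/971*112) = 3 + (-25 - 55552/971) = 3 - 79827/971 = -76914/971 ≈ -79.211)
t - 45345 = -76914/971 - 45345 = -44106909/971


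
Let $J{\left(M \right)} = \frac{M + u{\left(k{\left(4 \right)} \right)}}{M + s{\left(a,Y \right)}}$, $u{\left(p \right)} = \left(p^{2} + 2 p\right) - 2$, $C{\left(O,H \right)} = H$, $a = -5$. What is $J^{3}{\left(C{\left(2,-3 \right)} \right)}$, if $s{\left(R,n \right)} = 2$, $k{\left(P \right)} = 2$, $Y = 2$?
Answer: $-27$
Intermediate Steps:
$u{\left(p \right)} = -2 + p^{2} + 2 p$
$J{\left(M \right)} = \frac{6 + M}{2 + M}$ ($J{\left(M \right)} = \frac{M + \left(-2 + 2^{2} + 2 \cdot 2\right)}{M + 2} = \frac{M + \left(-2 + 4 + 4\right)}{2 + M} = \frac{M + 6}{2 + M} = \frac{6 + M}{2 + M}$)
$J^{3}{\left(C{\left(2,-3 \right)} \right)} = \left(\frac{6 - 3}{2 - 3}\right)^{3} = \left(\frac{1}{-1} \cdot 3\right)^{3} = \left(\left(-1\right) 3\right)^{3} = \left(-3\right)^{3} = -27$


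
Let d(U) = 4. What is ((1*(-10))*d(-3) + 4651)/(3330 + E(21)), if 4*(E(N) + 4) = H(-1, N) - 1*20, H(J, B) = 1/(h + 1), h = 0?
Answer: 18444/13285 ≈ 1.3883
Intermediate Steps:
H(J, B) = 1 (H(J, B) = 1/(0 + 1) = 1/1 = 1)
E(N) = -35/4 (E(N) = -4 + (1 - 1*20)/4 = -4 + (1 - 20)/4 = -4 + (¼)*(-19) = -4 - 19/4 = -35/4)
((1*(-10))*d(-3) + 4651)/(3330 + E(21)) = ((1*(-10))*4 + 4651)/(3330 - 35/4) = (-10*4 + 4651)/(13285/4) = (-40 + 4651)*(4/13285) = 4611*(4/13285) = 18444/13285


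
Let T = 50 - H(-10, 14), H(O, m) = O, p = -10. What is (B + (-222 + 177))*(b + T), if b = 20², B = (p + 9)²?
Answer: -20240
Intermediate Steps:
B = 1 (B = (-10 + 9)² = (-1)² = 1)
b = 400
T = 60 (T = 50 - 1*(-10) = 50 + 10 = 60)
(B + (-222 + 177))*(b + T) = (1 + (-222 + 177))*(400 + 60) = (1 - 45)*460 = -44*460 = -20240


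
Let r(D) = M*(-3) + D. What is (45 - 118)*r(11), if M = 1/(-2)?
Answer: -1825/2 ≈ -912.50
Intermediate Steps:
M = -1/2 ≈ -0.50000
r(D) = 3/2 + D (r(D) = -1/2*(-3) + D = 3/2 + D)
(45 - 118)*r(11) = (45 - 118)*(3/2 + 11) = -73*25/2 = -1825/2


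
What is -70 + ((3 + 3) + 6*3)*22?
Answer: 458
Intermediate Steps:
-70 + ((3 + 3) + 6*3)*22 = -70 + (6 + 18)*22 = -70 + 24*22 = -70 + 528 = 458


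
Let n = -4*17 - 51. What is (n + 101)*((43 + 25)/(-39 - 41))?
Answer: 153/10 ≈ 15.300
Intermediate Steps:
n = -119 (n = -68 - 51 = -119)
(n + 101)*((43 + 25)/(-39 - 41)) = (-119 + 101)*((43 + 25)/(-39 - 41)) = -1224/(-80) = -1224*(-1)/80 = -18*(-17/20) = 153/10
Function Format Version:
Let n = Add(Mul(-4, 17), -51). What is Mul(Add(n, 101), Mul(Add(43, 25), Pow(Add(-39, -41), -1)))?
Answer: Rational(153, 10) ≈ 15.300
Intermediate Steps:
n = -119 (n = Add(-68, -51) = -119)
Mul(Add(n, 101), Mul(Add(43, 25), Pow(Add(-39, -41), -1))) = Mul(Add(-119, 101), Mul(Add(43, 25), Pow(Add(-39, -41), -1))) = Mul(-18, Mul(68, Pow(-80, -1))) = Mul(-18, Mul(68, Rational(-1, 80))) = Mul(-18, Rational(-17, 20)) = Rational(153, 10)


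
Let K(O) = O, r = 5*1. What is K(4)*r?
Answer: 20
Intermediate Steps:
r = 5
K(4)*r = 4*5 = 20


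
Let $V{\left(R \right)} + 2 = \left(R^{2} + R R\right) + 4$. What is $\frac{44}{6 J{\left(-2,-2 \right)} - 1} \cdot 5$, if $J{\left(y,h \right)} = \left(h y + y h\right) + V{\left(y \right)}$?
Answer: $\frac{220}{107} \approx 2.0561$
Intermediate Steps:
$V{\left(R \right)} = 2 + 2 R^{2}$ ($V{\left(R \right)} = -2 + \left(\left(R^{2} + R R\right) + 4\right) = -2 + \left(\left(R^{2} + R^{2}\right) + 4\right) = -2 + \left(2 R^{2} + 4\right) = -2 + \left(4 + 2 R^{2}\right) = 2 + 2 R^{2}$)
$J{\left(y,h \right)} = 2 + 2 y^{2} + 2 h y$ ($J{\left(y,h \right)} = \left(h y + y h\right) + \left(2 + 2 y^{2}\right) = \left(h y + h y\right) + \left(2 + 2 y^{2}\right) = 2 h y + \left(2 + 2 y^{2}\right) = 2 + 2 y^{2} + 2 h y$)
$\frac{44}{6 J{\left(-2,-2 \right)} - 1} \cdot 5 = \frac{44}{6 \left(2 + 2 \left(-2\right)^{2} + 2 \left(-2\right) \left(-2\right)\right) - 1} \cdot 5 = \frac{44}{6 \left(2 + 2 \cdot 4 + 8\right) - 1} \cdot 5 = \frac{44}{6 \left(2 + 8 + 8\right) - 1} \cdot 5 = \frac{44}{6 \cdot 18 - 1} \cdot 5 = \frac{44}{108 - 1} \cdot 5 = \frac{44}{107} \cdot 5 = \frac{220}{107}$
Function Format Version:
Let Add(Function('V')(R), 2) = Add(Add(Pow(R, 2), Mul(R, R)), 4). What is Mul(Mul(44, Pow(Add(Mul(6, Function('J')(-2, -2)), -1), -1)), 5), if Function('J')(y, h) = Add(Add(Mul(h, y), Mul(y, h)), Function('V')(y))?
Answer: Rational(220, 107) ≈ 2.0561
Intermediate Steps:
Function('V')(R) = Add(2, Mul(2, Pow(R, 2))) (Function('V')(R) = Add(-2, Add(Add(Pow(R, 2), Mul(R, R)), 4)) = Add(-2, Add(Add(Pow(R, 2), Pow(R, 2)), 4)) = Add(-2, Add(Mul(2, Pow(R, 2)), 4)) = Add(-2, Add(4, Mul(2, Pow(R, 2)))) = Add(2, Mul(2, Pow(R, 2))))
Function('J')(y, h) = Add(2, Mul(2, Pow(y, 2)), Mul(2, h, y)) (Function('J')(y, h) = Add(Add(Mul(h, y), Mul(y, h)), Add(2, Mul(2, Pow(y, 2)))) = Add(Add(Mul(h, y), Mul(h, y)), Add(2, Mul(2, Pow(y, 2)))) = Add(Mul(2, h, y), Add(2, Mul(2, Pow(y, 2)))) = Add(2, Mul(2, Pow(y, 2)), Mul(2, h, y)))
Mul(Mul(44, Pow(Add(Mul(6, Function('J')(-2, -2)), -1), -1)), 5) = Mul(Mul(44, Pow(Add(Mul(6, Add(2, Mul(2, Pow(-2, 2)), Mul(2, -2, -2))), -1), -1)), 5) = Mul(Mul(44, Pow(Add(Mul(6, Add(2, Mul(2, 4), 8)), -1), -1)), 5) = Mul(Mul(44, Pow(Add(Mul(6, Add(2, 8, 8)), -1), -1)), 5) = Mul(Mul(44, Pow(Add(Mul(6, 18), -1), -1)), 5) = Mul(Mul(44, Pow(Add(108, -1), -1)), 5) = Mul(Mul(44, Pow(107, -1)), 5) = Mul(Mul(44, Rational(1, 107)), 5) = Mul(Rational(44, 107), 5) = Rational(220, 107)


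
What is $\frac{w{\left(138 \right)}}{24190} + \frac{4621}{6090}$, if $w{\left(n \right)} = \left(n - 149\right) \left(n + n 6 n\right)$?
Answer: $- \frac{755200799}{14731710} \approx -51.264$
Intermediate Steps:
$w{\left(n \right)} = \left(-149 + n\right) \left(n + 6 n^{2}\right)$ ($w{\left(n \right)} = \left(-149 + n\right) \left(n + 6 n n\right) = \left(-149 + n\right) \left(n + 6 n^{2}\right)$)
$\frac{w{\left(138 \right)}}{24190} + \frac{4621}{6090} = \frac{138 \left(-149 - 123234 + 6 \cdot 138^{2}\right)}{24190} + \frac{4621}{6090} = 138 \left(-149 - 123234 + 6 \cdot 19044\right) \frac{1}{24190} + 4621 \cdot \frac{1}{6090} = 138 \left(-149 - 123234 + 114264\right) \frac{1}{24190} + \frac{4621}{6090} = 138 \left(-9119\right) \frac{1}{24190} + \frac{4621}{6090} = \left(-1258422\right) \frac{1}{24190} + \frac{4621}{6090} = - \frac{629211}{12095} + \frac{4621}{6090} = - \frac{755200799}{14731710}$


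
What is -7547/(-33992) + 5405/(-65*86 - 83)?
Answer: -140912629/192836616 ≈ -0.73074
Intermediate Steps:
-7547/(-33992) + 5405/(-65*86 - 83) = -7547*(-1/33992) + 5405/(-5590 - 83) = 7547/33992 + 5405/(-5673) = 7547/33992 + 5405*(-1/5673) = 7547/33992 - 5405/5673 = -140912629/192836616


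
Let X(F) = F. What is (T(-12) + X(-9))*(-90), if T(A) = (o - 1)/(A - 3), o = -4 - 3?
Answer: 762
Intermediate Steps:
o = -7
T(A) = -8/(-3 + A) (T(A) = (-7 - 1)/(A - 3) = -8/(-3 + A))
(T(-12) + X(-9))*(-90) = (-8/(-3 - 12) - 9)*(-90) = (-8/(-15) - 9)*(-90) = (-8*(-1/15) - 9)*(-90) = (8/15 - 9)*(-90) = -127/15*(-90) = 762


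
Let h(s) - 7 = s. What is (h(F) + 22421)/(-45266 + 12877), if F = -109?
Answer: -22319/32389 ≈ -0.68909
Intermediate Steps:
h(s) = 7 + s
(h(F) + 22421)/(-45266 + 12877) = ((7 - 109) + 22421)/(-45266 + 12877) = (-102 + 22421)/(-32389) = 22319*(-1/32389) = -22319/32389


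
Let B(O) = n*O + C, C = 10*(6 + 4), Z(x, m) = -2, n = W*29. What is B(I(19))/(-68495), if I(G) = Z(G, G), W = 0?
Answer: -20/13699 ≈ -0.0014600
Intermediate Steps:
n = 0 (n = 0*29 = 0)
C = 100 (C = 10*10 = 100)
I(G) = -2
B(O) = 100 (B(O) = 0*O + 100 = 0 + 100 = 100)
B(I(19))/(-68495) = 100/(-68495) = 100*(-1/68495) = -20/13699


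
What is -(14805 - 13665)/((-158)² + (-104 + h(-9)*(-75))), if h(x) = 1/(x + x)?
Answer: -1368/29837 ≈ -0.045849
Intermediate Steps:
h(x) = 1/(2*x)
-(14805 - 13665)/((-158)² + (-104 + h(-9)*(-75))) = -(14805 - 13665)/((-158)² + (-104 + ((½)/(-9))*(-75))) = -1140/(24964 + (-104 + ((½)*(-⅑))*(-75))) = -1140/(24964 + (-104 - 1/18*(-75))) = -1140/(24964 + (-104 + 25/6)) = -1140/(24964 - 599/6) = -1140/149185/6 = -1140*6/149185 = -1*1368/29837 = -1368/29837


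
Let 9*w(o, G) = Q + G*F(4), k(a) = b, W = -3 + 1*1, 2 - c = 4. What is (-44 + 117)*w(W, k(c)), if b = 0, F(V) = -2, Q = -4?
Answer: -292/9 ≈ -32.444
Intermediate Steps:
c = -2 (c = 2 - 1*4 = 2 - 4 = -2)
W = -2 (W = -3 + 1 = -2)
k(a) = 0
w(o, G) = -4/9 - 2*G/9 (w(o, G) = (-4 + G*(-2))/9 = (-4 - 2*G)/9 = -4/9 - 2*G/9)
(-44 + 117)*w(W, k(c)) = (-44 + 117)*(-4/9 - 2/9*0) = 73*(-4/9 + 0) = 73*(-4/9) = -292/9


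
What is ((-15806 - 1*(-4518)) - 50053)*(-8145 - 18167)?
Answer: 1614004392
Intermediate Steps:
((-15806 - 1*(-4518)) - 50053)*(-8145 - 18167) = ((-15806 + 4518) - 50053)*(-26312) = (-11288 - 50053)*(-26312) = -61341*(-26312) = 1614004392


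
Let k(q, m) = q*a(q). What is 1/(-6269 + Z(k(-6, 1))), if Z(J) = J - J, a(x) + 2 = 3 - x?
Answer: -1/6269 ≈ -0.00015952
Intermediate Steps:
a(x) = 1 - x (a(x) = -2 + (3 - x) = 1 - x)
k(q, m) = q*(1 - q)
Z(J) = 0
1/(-6269 + Z(k(-6, 1))) = 1/(-6269 + 0) = 1/(-6269) = -1/6269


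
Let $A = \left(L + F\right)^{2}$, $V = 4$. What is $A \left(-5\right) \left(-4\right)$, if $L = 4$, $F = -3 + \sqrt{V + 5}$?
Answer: $320$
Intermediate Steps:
$F = 0$ ($F = -3 + \sqrt{4 + 5} = -3 + \sqrt{9} = -3 + 3 = 0$)
$A = 16$ ($A = \left(4 + 0\right)^{2} = 4^{2} = 16$)
$A \left(-5\right) \left(-4\right) = 16 \left(-5\right) \left(-4\right) = \left(-80\right) \left(-4\right) = 320$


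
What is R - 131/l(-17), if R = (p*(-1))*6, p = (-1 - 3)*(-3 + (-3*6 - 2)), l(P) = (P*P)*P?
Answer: -2711845/4913 ≈ -551.97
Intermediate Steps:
l(P) = P**3 (l(P) = P**2*P = P**3)
p = 92 (p = -4*(-3 + (-18 - 2)) = -4*(-3 - 20) = -4*(-23) = 92)
R = -552 (R = (92*(-1))*6 = -92*6 = -552)
R - 131/l(-17) = -552 - 131/((-17)**3) = -552 - 131/(-4913) = -552 - 131*(-1/4913) = -552 + 131/4913 = -2711845/4913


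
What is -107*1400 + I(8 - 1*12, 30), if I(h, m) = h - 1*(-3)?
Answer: -149801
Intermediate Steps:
I(h, m) = 3 + h (I(h, m) = h + 3 = 3 + h)
-107*1400 + I(8 - 1*12, 30) = -107*1400 + (3 + (8 - 1*12)) = -149800 + (3 + (8 - 12)) = -149800 + (3 - 4) = -149800 - 1 = -149801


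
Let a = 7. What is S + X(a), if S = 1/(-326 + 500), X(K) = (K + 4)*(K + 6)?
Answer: 24883/174 ≈ 143.01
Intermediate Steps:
X(K) = (4 + K)*(6 + K)
S = 1/174 ≈ 0.0057471
S + X(a) = 1/174 + (24 + 7² + 10*7) = 1/174 + (24 + 49 + 70) = 1/174 + 143 = 24883/174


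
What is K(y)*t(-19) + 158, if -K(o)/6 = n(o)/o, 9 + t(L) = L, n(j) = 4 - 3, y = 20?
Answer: 832/5 ≈ 166.40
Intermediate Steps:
n(j) = 1
t(L) = -9 + L
K(o) = -6/o
K(y)*t(-19) + 158 = (-6/20)*(-9 - 19) + 158 = -6*1/20*(-28) + 158 = -3/10*(-28) + 158 = 42/5 + 158 = 832/5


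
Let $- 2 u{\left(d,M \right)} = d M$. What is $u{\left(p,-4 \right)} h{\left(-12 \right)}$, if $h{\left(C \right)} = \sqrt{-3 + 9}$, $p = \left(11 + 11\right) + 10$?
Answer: $64 \sqrt{6} \approx 156.77$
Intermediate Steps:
$p = 32$ ($p = 22 + 10 = 32$)
$u{\left(d,M \right)} = - \frac{M d}{2}$ ($u{\left(d,M \right)} = - \frac{d M}{2} = - \frac{M d}{2}$)
$h{\left(C \right)} = \sqrt{6}$
$u{\left(p,-4 \right)} h{\left(-12 \right)} = \left(- \frac{1}{2}\right) \left(-4\right) 32 \sqrt{6} = 64 \sqrt{6}$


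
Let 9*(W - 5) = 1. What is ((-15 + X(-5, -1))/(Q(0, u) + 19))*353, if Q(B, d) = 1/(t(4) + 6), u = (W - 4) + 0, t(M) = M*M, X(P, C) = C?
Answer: -124256/419 ≈ -296.55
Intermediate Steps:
W = 46/9 (W = 5 + (1/9)*1 = 5 + 1/9 = 46/9 ≈ 5.1111)
t(M) = M**2
u = 10/9 (u = (46/9 - 4) + 0 = 10/9 + 0 = 10/9 ≈ 1.1111)
Q(B, d) = 1/22 (Q(B, d) = 1/(4**2 + 6) = 1/(16 + 6) = 1/22)
((-15 + X(-5, -1))/(Q(0, u) + 19))*353 = ((-15 - 1)/(1/22 + 19))*353 = -16/419/22*353 = -16*22/419*353 = -352/419*353 = -124256/419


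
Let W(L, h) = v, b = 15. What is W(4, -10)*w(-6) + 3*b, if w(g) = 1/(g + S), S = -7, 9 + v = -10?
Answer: 604/13 ≈ 46.462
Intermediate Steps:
v = -19 (v = -9 - 10 = -19)
W(L, h) = -19
w(g) = 1/(-7 + g) (w(g) = 1/(g - 7) = 1/(-7 + g))
W(4, -10)*w(-6) + 3*b = -19/(-7 - 6) + 3*15 = -19/(-13) + 45 = -19*(-1/13) + 45 = 19/13 + 45 = 604/13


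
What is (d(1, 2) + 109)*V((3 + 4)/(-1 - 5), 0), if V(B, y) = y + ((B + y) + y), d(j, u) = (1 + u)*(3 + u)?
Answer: -434/3 ≈ -144.67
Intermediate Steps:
V(B, y) = B + 3*y (V(B, y) = y + (B + 2*y) = B + 3*y)
(d(1, 2) + 109)*V((3 + 4)/(-1 - 5), 0) = ((3 + 2**2 + 4*2) + 109)*((3 + 4)/(-1 - 5) + 3*0) = ((3 + 4 + 8) + 109)*(7/(-6) + 0) = (15 + 109)*(7*(-1/6) + 0) = 124*(-7/6 + 0) = 124*(-7/6) = -434/3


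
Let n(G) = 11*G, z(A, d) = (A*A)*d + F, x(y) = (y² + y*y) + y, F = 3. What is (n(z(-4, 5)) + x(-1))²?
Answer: 835396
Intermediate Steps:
x(y) = y + 2*y² (x(y) = (y² + y²) + y = 2*y² + y = y + 2*y²)
z(A, d) = 3 + d*A² (z(A, d) = (A*A)*d + 3 = A²*d + 3 = d*A² + 3 = 3 + d*A²)
(n(z(-4, 5)) + x(-1))² = (11*(3 + 5*(-4)²) - (1 + 2*(-1)))² = (11*(3 + 5*16) - (1 - 2))² = (11*(3 + 80) - 1*(-1))² = (11*83 + 1)² = (913 + 1)² = 914² = 835396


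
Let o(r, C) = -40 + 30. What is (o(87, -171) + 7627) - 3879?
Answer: 3738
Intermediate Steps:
o(r, C) = -10
(o(87, -171) + 7627) - 3879 = (-10 + 7627) - 3879 = 7617 - 3879 = 3738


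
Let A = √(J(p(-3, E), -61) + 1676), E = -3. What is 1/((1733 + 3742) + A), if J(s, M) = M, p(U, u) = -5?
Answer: 1095/5994802 - √1615/29974010 ≈ 0.00018132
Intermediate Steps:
A = √1615 (A = √(-61 + 1676) = √1615 ≈ 40.187)
1/((1733 + 3742) + A) = 1/((1733 + 3742) + √1615) = 1/(5475 + √1615)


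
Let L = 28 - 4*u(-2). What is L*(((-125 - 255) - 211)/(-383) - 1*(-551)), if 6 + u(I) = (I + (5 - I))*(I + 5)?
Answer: -1692992/383 ≈ -4420.3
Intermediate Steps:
u(I) = 19 + 5*I (u(I) = -6 + (I + (5 - I))*(I + 5) = -6 + 5*(5 + I) = -6 + (25 + 5*I) = 19 + 5*I)
L = -8 (L = 28 - 4*(19 + 5*(-2)) = 28 - 4*(19 - 10) = 28 - 4*9 = 28 - 36 = -8)
L*(((-125 - 255) - 211)/(-383) - 1*(-551)) = -8*(((-125 - 255) - 211)/(-383) - 1*(-551)) = -8*((-380 - 211)*(-1/383) + 551) = -8*(-591*(-1/383) + 551) = -8*(591/383 + 551) = -8*211624/383 = -1692992/383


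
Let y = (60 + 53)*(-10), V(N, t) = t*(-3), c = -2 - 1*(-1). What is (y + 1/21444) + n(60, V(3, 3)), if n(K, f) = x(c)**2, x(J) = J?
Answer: -24210275/21444 ≈ -1129.0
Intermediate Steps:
c = -1 (c = -2 + 1 = -1)
V(N, t) = -3*t
n(K, f) = 1 (n(K, f) = (-1)**2 = 1)
y = -1130 (y = 113*(-10) = -1130)
(y + 1/21444) + n(60, V(3, 3)) = (-1130 + 1/21444) + 1 = -24231719/21444 + 1 = -24210275/21444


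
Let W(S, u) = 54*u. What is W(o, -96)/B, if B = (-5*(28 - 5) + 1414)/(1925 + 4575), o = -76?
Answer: -11232000/433 ≈ -25940.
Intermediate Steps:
B = 1299/6500 (B = (-5*23 + 1414)/6500 = (-115 + 1414)*(1/6500) = 1299*(1/6500) = 1299/6500 ≈ 0.19985)
W(o, -96)/B = (54*(-96))/(1299/6500) = -5184*6500/1299 = -11232000/433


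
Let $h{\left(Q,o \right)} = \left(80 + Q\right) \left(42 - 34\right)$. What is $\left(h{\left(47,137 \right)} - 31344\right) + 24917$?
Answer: $-5411$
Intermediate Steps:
$h{\left(Q,o \right)} = 640 + 8 Q$ ($h{\left(Q,o \right)} = \left(80 + Q\right) 8 = 640 + 8 Q$)
$\left(h{\left(47,137 \right)} - 31344\right) + 24917 = \left(\left(640 + 8 \cdot 47\right) - 31344\right) + 24917 = \left(\left(640 + 376\right) - 31344\right) + 24917 = \left(1016 - 31344\right) + 24917 = -30328 + 24917 = -5411$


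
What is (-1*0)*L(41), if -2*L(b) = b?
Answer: 0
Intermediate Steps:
L(b) = -b/2
(-1*0)*L(41) = (-1*0)*(-1/2*41) = 0*(-41/2) = 0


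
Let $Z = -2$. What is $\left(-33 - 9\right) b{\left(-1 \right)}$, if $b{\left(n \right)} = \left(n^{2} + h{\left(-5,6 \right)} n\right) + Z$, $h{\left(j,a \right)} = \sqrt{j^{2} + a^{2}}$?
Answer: $42 + 42 \sqrt{61} \approx 370.03$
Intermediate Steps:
$h{\left(j,a \right)} = \sqrt{a^{2} + j^{2}}$
$b{\left(n \right)} = -2 + n^{2} + n \sqrt{61}$ ($b{\left(n \right)} = \left(n^{2} + \sqrt{6^{2} + \left(-5\right)^{2}} n\right) - 2 = \left(n^{2} + \sqrt{36 + 25} n\right) - 2 = \left(n^{2} + \sqrt{61} n\right) - 2 = \left(n^{2} + n \sqrt{61}\right) - 2 = -2 + n^{2} + n \sqrt{61}$)
$\left(-33 - 9\right) b{\left(-1 \right)} = \left(-33 - 9\right) \left(-2 + \left(-1\right)^{2} - \sqrt{61}\right) = - 42 \left(-2 + 1 - \sqrt{61}\right) = - 42 \left(-1 - \sqrt{61}\right) = 42 + 42 \sqrt{61}$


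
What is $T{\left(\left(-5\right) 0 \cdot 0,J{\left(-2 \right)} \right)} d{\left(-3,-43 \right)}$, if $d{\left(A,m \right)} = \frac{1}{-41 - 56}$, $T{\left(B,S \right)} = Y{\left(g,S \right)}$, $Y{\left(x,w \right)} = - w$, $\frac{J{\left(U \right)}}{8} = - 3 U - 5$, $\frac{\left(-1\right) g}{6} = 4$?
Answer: $\frac{8}{97} \approx 0.082474$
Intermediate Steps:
$g = -24$ ($g = \left(-6\right) 4 = -24$)
$J{\left(U \right)} = -40 - 24 U$ ($J{\left(U \right)} = 8 \left(- 3 U - 5\right) = 8 \left(-5 - 3 U\right) = -40 - 24 U$)
$T{\left(B,S \right)} = - S$
$d{\left(A,m \right)} = - \frac{1}{97}$ ($d{\left(A,m \right)} = \frac{1}{-97} = - \frac{1}{97}$)
$T{\left(\left(-5\right) 0 \cdot 0,J{\left(-2 \right)} \right)} d{\left(-3,-43 \right)} = - (-40 - -48) \left(- \frac{1}{97}\right) = - (-40 + 48) \left(- \frac{1}{97}\right) = \left(-1\right) 8 \left(- \frac{1}{97}\right) = \left(-8\right) \left(- \frac{1}{97}\right) = \frac{8}{97}$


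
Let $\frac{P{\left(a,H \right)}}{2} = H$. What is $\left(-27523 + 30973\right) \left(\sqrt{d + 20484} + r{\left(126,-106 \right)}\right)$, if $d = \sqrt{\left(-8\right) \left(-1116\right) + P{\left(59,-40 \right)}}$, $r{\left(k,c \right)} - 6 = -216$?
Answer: $-724500 + 6900 \sqrt{5121 + \sqrt{553}} \approx -2.296 \cdot 10^{5}$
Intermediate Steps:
$P{\left(a,H \right)} = 2 H$
$r{\left(k,c \right)} = -210$ ($r{\left(k,c \right)} = 6 - 216 = -210$)
$d = 4 \sqrt{553}$ ($d = \sqrt{\left(-8\right) \left(-1116\right) + 2 \left(-40\right)} = \sqrt{8928 - 80} = \sqrt{8848} = 4 \sqrt{553} \approx 94.064$)
$\left(-27523 + 30973\right) \left(\sqrt{d + 20484} + r{\left(126,-106 \right)}\right) = \left(-27523 + 30973\right) \left(\sqrt{4 \sqrt{553} + 20484} - 210\right) = 3450 \left(\sqrt{20484 + 4 \sqrt{553}} - 210\right) = 3450 \left(-210 + \sqrt{20484 + 4 \sqrt{553}}\right) = -724500 + 3450 \sqrt{20484 + 4 \sqrt{553}}$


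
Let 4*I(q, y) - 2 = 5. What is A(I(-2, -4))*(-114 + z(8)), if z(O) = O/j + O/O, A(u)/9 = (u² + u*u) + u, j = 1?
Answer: -59535/8 ≈ -7441.9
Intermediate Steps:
I(q, y) = 7/4 (I(q, y) = ½ + (¼)*5 = ½ + 5/4 = 7/4)
A(u) = 9*u + 18*u² (A(u) = 9*((u² + u*u) + u) = 9*((u² + u²) + u) = 9*(2*u² + u) = 9*(u + 2*u²) = 9*u + 18*u²)
z(O) = 1 + O (z(O) = O/1 + O/O = O*1 + 1 = O + 1 = 1 + O)
A(I(-2, -4))*(-114 + z(8)) = (9*(7/4)*(1 + 2*(7/4)))*(-114 + (1 + 8)) = (9*(7/4)*(1 + 7/2))*(-114 + 9) = (9*(7/4)*(9/2))*(-105) = (567/8)*(-105) = -59535/8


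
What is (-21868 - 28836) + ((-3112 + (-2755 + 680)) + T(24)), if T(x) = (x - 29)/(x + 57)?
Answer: -4527176/81 ≈ -55891.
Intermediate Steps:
T(x) = (-29 + x)/(57 + x)
(-21868 - 28836) + ((-3112 + (-2755 + 680)) + T(24)) = (-21868 - 28836) + ((-3112 + (-2755 + 680)) + (-29 + 24)/(57 + 24)) = -50704 + ((-3112 - 2075) - 5/81) = -50704 + (-5187 + (1/81)*(-5)) = -50704 + (-5187 - 5/81) = -50704 - 420152/81 = -4527176/81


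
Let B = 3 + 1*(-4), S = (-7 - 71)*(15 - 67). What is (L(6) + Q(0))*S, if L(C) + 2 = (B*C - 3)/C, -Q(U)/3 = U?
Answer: -14196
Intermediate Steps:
S = 4056 (S = -78*(-52) = 4056)
B = -1 (B = 3 - 4 = -1)
Q(U) = -3*U
L(C) = -2 + (-3 - C)/C (L(C) = -2 + (-C - 3)/C = -2 + (-3 - C)/C)
(L(6) + Q(0))*S = ((-3 - 3/6) - 3*0)*4056 = ((-3 - 3*⅙) + 0)*4056 = ((-3 - ½) + 0)*4056 = (-7/2 + 0)*4056 = -7/2*4056 = -14196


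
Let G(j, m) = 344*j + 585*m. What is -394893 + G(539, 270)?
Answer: -51527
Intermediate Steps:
-394893 + G(539, 270) = -394893 + (344*539 + 585*270) = -394893 + (185416 + 157950) = -394893 + 343366 = -51527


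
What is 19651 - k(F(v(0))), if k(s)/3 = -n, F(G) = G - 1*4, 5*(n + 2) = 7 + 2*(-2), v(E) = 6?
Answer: 98234/5 ≈ 19647.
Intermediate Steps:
n = -7/5 (n = -2 + (7 + 2*(-2))/5 = -2 + (7 - 4)/5 = -2 + (1/5)*3 = -2 + 3/5 = -7/5 ≈ -1.4000)
F(G) = -4 + G (F(G) = G - 4 = -4 + G)
k(s) = 21/5 (k(s) = 3*(-1*(-7/5)) = 3*(7/5) = 21/5)
19651 - k(F(v(0))) = 19651 - 1*21/5 = 19651 - 21/5 = 98234/5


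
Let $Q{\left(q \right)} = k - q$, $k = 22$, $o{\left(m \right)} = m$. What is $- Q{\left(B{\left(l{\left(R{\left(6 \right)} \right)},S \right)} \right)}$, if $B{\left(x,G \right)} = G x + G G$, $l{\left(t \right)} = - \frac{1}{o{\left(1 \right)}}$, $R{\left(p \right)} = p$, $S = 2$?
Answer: $-20$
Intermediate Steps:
$l{\left(t \right)} = -1$ ($l{\left(t \right)} = - 1^{-1} = \left(-1\right) 1 = -1$)
$B{\left(x,G \right)} = G^{2} + G x$ ($B{\left(x,G \right)} = G x + G^{2} = G^{2} + G x$)
$Q{\left(q \right)} = 22 - q$
$- Q{\left(B{\left(l{\left(R{\left(6 \right)} \right)},S \right)} \right)} = - (22 - 2 \left(2 - 1\right)) = - (22 - 2 \cdot 1) = - (22 - 2) = \left(-1\right) 20 = -20$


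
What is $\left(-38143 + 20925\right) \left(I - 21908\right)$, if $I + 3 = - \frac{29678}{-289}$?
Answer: $\frac{108518184018}{289} \approx 3.755 \cdot 10^{8}$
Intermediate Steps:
$I = \frac{28811}{289}$ ($I = -3 - \frac{29678}{-289} = -3 - - \frac{29678}{289} = -3 + \frac{29678}{289} = \frac{28811}{289} \approx 99.692$)
$\left(-38143 + 20925\right) \left(I - 21908\right) = \left(-38143 + 20925\right) \left(\frac{28811}{289} - 21908\right) = - 17218 \left(\frac{28811}{289} - 21908\right) = \left(-17218\right) \left(- \frac{6302601}{289}\right) = \frac{108518184018}{289}$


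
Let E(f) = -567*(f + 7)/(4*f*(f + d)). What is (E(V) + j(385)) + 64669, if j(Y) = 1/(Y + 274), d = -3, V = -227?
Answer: 445009487607/6881278 ≈ 64670.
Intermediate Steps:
j(Y) = 1/(274 + Y)
E(f) = -567*(7 + f)/(4*f*(-3 + f)) (E(f) = -567*(f + 7)/(4*f*(f - 3)) = -567*(7 + f)/(4*f*(-3 + f)))
(E(V) + j(385)) + 64669 = ((567/4)*(-7 - 1*(-227))/(-227*(-3 - 227)) + 1/(274 + 385)) + 64669 = ((567/4)*(-1/227)*(-7 + 227)/(-230) + 1/659) + 64669 = ((567/4)*(-1/227)*(-1/230)*220 + 1/659) + 64669 = (6237/10442 + 1/659) + 64669 = 4120625/6881278 + 64669 = 445009487607/6881278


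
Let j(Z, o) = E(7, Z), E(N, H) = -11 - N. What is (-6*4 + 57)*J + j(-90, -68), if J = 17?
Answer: 543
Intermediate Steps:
j(Z, o) = -18 (j(Z, o) = -11 - 1*7 = -11 - 7 = -18)
(-6*4 + 57)*J + j(-90, -68) = (-6*4 + 57)*17 - 18 = (-24 + 57)*17 - 18 = 33*17 - 18 = 561 - 18 = 543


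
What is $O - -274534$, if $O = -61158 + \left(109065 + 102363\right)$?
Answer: $424804$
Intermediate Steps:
$O = 150270$ ($O = -61158 + 211428 = 150270$)
$O - -274534 = 150270 - -274534 = 150270 + 274534 = 424804$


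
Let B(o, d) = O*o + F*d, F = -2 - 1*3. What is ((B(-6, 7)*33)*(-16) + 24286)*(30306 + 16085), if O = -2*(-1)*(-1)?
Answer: 1690024130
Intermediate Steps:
O = -2 (O = 2*(-1) = -2)
F = -5 (F = -2 - 3 = -5)
B(o, d) = -5*d - 2*o (B(o, d) = -2*o - 5*d = -5*d - 2*o)
((B(-6, 7)*33)*(-16) + 24286)*(30306 + 16085) = (((-5*7 - 2*(-6))*33)*(-16) + 24286)*(30306 + 16085) = (((-35 + 12)*33)*(-16) + 24286)*46391 = (-23*33*(-16) + 24286)*46391 = (-759*(-16) + 24286)*46391 = (12144 + 24286)*46391 = 36430*46391 = 1690024130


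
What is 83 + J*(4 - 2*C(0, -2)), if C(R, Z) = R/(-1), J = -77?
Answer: -225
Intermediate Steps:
C(R, Z) = -R (C(R, Z) = R*(-1) = -R)
83 + J*(4 - 2*C(0, -2)) = 83 - 77*(4 - (-2)*0) = 83 - 77*(4 - 2*0) = 83 - 77*(4 + 0) = 83 - 77*4 = 83 - 308 = -225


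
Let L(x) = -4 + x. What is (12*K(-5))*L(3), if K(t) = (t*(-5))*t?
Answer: 1500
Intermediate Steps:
K(t) = -5*t² (K(t) = (-5*t)*t = -5*t²)
(12*K(-5))*L(3) = (12*(-5*(-5)²))*(-4 + 3) = (12*(-5*25))*(-1) = (12*(-125))*(-1) = -1500*(-1) = 1500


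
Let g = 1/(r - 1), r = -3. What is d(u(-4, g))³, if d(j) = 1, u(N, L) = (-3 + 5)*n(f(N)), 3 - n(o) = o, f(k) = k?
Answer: 1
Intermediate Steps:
n(o) = 3 - o
g = -¼ (g = 1/(-3 - 1) = 1/(-4) = -¼ ≈ -0.25000)
u(N, L) = 6 - 2*N (u(N, L) = (-3 + 5)*(3 - N) = 2*(3 - N) = 6 - 2*N)
d(u(-4, g))³ = 1³ = 1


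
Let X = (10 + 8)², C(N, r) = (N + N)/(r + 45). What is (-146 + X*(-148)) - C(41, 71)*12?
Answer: -1395088/29 ≈ -48107.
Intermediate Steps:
C(N, r) = 2*N/(45 + r) (C(N, r) = (2*N)/(45 + r) = 2*N/(45 + r))
X = 324 (X = 18² = 324)
(-146 + X*(-148)) - C(41, 71)*12 = (-146 + 324*(-148)) - 2*41/(45 + 71)*12 = (-146 - 47952) - 2*41/116*12 = -48098 - 2*41*(1/116)*12 = -48098 - 41*12/58 = -48098 - 1*246/29 = -48098 - 246/29 = -1395088/29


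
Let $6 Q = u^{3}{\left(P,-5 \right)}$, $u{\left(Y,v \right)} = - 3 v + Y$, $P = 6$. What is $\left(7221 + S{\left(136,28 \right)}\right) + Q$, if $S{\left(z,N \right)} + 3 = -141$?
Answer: $\frac{17241}{2} \approx 8620.5$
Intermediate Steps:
$u{\left(Y,v \right)} = Y - 3 v$
$S{\left(z,N \right)} = -144$ ($S{\left(z,N \right)} = -3 - 141 = -144$)
$Q = \frac{3087}{2}$ ($Q = \frac{\left(6 - -15\right)^{3}}{6} = \frac{\left(6 + 15\right)^{3}}{6} = \frac{21^{3}}{6} = \frac{1}{6} \cdot 9261 = \frac{3087}{2} \approx 1543.5$)
$\left(7221 + S{\left(136,28 \right)}\right) + Q = \left(7221 - 144\right) + \frac{3087}{2} = 7077 + \frac{3087}{2} = \frac{17241}{2}$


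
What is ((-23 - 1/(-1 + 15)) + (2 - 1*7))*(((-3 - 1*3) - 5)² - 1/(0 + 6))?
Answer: -94975/28 ≈ -3392.0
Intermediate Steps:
((-23 - 1/(-1 + 15)) + (2 - 1*7))*(((-3 - 1*3) - 5)² - 1/(0 + 6)) = ((-23 - 1/14) + (2 - 7))*(((-3 - 3) - 5)² - 1/6) = ((-23 - 1*1/14) - 5)*((-6 - 5)² - 1*⅙) = ((-23 - 1/14) - 5)*((-11)² - ⅙) = (-323/14 - 5)*(121 - ⅙) = -393/14*725/6 = -94975/28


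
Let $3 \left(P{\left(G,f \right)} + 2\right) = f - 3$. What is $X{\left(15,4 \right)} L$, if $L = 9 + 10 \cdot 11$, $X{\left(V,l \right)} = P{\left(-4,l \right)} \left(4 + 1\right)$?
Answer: $- \frac{2975}{3} \approx -991.67$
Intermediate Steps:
$P{\left(G,f \right)} = -3 + \frac{f}{3}$ ($P{\left(G,f \right)} = -2 + \frac{f - 3}{3} = -2 + \frac{-3 + f}{3} = -2 + \left(-1 + \frac{f}{3}\right) = -3 + \frac{f}{3}$)
$X{\left(V,l \right)} = -15 + \frac{5 l}{3}$ ($X{\left(V,l \right)} = \left(-3 + \frac{l}{3}\right) \left(4 + 1\right) = \left(-3 + \frac{l}{3}\right) 5 = -15 + \frac{5 l}{3}$)
$L = 119$ ($L = 9 + 110 = 119$)
$X{\left(15,4 \right)} L = \left(-15 + \frac{5}{3} \cdot 4\right) 119 = \left(-15 + \frac{20}{3}\right) 119 = \left(- \frac{25}{3}\right) 119 = - \frac{2975}{3}$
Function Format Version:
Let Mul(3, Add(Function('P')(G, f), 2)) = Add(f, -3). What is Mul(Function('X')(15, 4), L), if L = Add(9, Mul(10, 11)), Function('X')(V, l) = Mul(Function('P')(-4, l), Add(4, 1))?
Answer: Rational(-2975, 3) ≈ -991.67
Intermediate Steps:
Function('P')(G, f) = Add(-3, Mul(Rational(1, 3), f)) (Function('P')(G, f) = Add(-2, Mul(Rational(1, 3), Add(f, -3))) = Add(-2, Mul(Rational(1, 3), Add(-3, f))) = Add(-2, Add(-1, Mul(Rational(1, 3), f))) = Add(-3, Mul(Rational(1, 3), f)))
Function('X')(V, l) = Add(-15, Mul(Rational(5, 3), l)) (Function('X')(V, l) = Mul(Add(-3, Mul(Rational(1, 3), l)), Add(4, 1)) = Mul(Add(-3, Mul(Rational(1, 3), l)), 5) = Add(-15, Mul(Rational(5, 3), l)))
L = 119 (L = Add(9, 110) = 119)
Mul(Function('X')(15, 4), L) = Mul(Add(-15, Mul(Rational(5, 3), 4)), 119) = Mul(Add(-15, Rational(20, 3)), 119) = Mul(Rational(-25, 3), 119) = Rational(-2975, 3)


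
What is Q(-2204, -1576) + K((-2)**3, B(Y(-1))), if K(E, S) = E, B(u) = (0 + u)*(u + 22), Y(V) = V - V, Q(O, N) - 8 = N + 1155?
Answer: -421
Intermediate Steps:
Q(O, N) = 1163 + N (Q(O, N) = 8 + (N + 1155) = 8 + (1155 + N) = 1163 + N)
Y(V) = 0
B(u) = u*(22 + u)
Q(-2204, -1576) + K((-2)**3, B(Y(-1))) = (1163 - 1576) + (-2)**3 = -413 - 8 = -421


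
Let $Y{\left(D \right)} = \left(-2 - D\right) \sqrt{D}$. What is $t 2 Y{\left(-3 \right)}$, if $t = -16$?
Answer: $- 32 i \sqrt{3} \approx - 55.426 i$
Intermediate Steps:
$Y{\left(D \right)} = \sqrt{D} \left(-2 - D\right)$
$t 2 Y{\left(-3 \right)} = \left(-16\right) 2 \sqrt{-3} \left(-2 - -3\right) = - 32 i \sqrt{3} \left(-2 + 3\right) = - 32 i \sqrt{3} \cdot 1 = - 32 i \sqrt{3}$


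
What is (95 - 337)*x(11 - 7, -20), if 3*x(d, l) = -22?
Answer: 5324/3 ≈ 1774.7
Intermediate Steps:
x(d, l) = -22/3 (x(d, l) = (1/3)*(-22) = -22/3)
(95 - 337)*x(11 - 7, -20) = (95 - 337)*(-22/3) = -242*(-22/3) = 5324/3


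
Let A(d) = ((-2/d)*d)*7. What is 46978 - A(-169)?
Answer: 46992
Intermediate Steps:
A(d) = -14 (A(d) = -2*7 = -14)
46978 - A(-169) = 46978 - 1*(-14) = 46978 + 14 = 46992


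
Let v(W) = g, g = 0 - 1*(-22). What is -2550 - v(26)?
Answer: -2572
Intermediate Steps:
g = 22 (g = 0 + 22 = 22)
v(W) = 22
-2550 - v(26) = -2550 - 1*22 = -2550 - 22 = -2572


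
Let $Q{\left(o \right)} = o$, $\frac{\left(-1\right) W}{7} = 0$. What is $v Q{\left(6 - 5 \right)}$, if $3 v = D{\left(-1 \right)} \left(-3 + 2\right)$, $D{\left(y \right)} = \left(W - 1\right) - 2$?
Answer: $1$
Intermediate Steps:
$W = 0$ ($W = \left(-7\right) 0 = 0$)
$D{\left(y \right)} = -3$ ($D{\left(y \right)} = \left(0 - 1\right) - 2 = -1 - 2 = -3$)
$v = 1$ ($v = \frac{\left(-3\right) \left(-3 + 2\right)}{3} = \frac{\left(-3\right) \left(-1\right)}{3} = \frac{1}{3} \cdot 3 = 1$)
$v Q{\left(6 - 5 \right)} = 1 \left(6 - 5\right) = 1 \cdot 1 = 1$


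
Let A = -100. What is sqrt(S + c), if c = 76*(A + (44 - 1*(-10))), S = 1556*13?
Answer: 2*sqrt(4183) ≈ 129.35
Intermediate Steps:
S = 20228
c = -3496 (c = 76*(-100 + (44 - 1*(-10))) = 76*(-100 + (44 + 10)) = 76*(-100 + 54) = 76*(-46) = -3496)
sqrt(S + c) = sqrt(20228 - 3496) = sqrt(16732) = 2*sqrt(4183)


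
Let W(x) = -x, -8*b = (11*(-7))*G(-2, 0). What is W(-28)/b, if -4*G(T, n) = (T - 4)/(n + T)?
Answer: -128/33 ≈ -3.8788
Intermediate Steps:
G(T, n) = -(-4 + T)/(4*(T + n)) (G(T, n) = -(T - 4)/(4*(n + T)) = -(-4 + T)/(4*(T + n)))
b = -231/32 (b = -11*(-7)*(1 - 1/4*(-2))/(-2 + 0)/8 = -(-77)*(1 + 1/2)/(-2)/8 = -(-77)*(-1/2*3/2)/8 = -(-77)*(-3)/(8*4) = -1/8*231/4 = -231/32 ≈ -7.2188)
W(-28)/b = (-1*(-28))/(-231/32) = 28*(-32/231) = -128/33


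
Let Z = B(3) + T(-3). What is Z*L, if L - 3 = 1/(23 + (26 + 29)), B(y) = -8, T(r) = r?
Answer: -2585/78 ≈ -33.141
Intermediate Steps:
Z = -11 (Z = -8 - 3 = -11)
L = 235/78 (L = 3 + 1/(23 + (26 + 29)) = 3 + 1/(23 + 55) = 3 + 1/78 = 235/78 ≈ 3.0128)
Z*L = -11*235/78 = -2585/78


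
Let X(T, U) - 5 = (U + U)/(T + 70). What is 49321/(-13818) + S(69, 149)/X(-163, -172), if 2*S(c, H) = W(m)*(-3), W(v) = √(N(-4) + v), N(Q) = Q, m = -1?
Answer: -49321/13818 - 279*I*√5/1618 ≈ -3.5693 - 0.38558*I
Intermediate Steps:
X(T, U) = 5 + 2*U/(70 + T) (X(T, U) = 5 + (U + U)/(T + 70) = 5 + (2*U)/(70 + T) = 5 + 2*U/(70 + T))
W(v) = √(-4 + v)
S(c, H) = -3*I*√5/2 (S(c, H) = (√(-4 - 1)*(-3))/2 = (√(-5)*(-3))/2 = ((I*√5)*(-3))/2 = (-3*I*√5)/2 = -3*I*√5/2)
49321/(-13818) + S(69, 149)/X(-163, -172) = 49321/(-13818) + (-3*I*√5/2)/(((350 + 2*(-172) + 5*(-163))/(70 - 163))) = 49321*(-1/13818) + (-3*I*√5/2)/(((350 - 344 - 815)/(-93))) = -49321/13818 + (-3*I*√5/2)/((-1/93*(-809))) = -49321/13818 + (-3*I*√5/2)/(809/93) = -49321/13818 - 3*I*√5/2*(93/809) = -49321/13818 - 279*I*√5/1618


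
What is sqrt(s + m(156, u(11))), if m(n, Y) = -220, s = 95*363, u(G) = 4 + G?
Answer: sqrt(34265) ≈ 185.11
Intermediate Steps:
s = 34485
sqrt(s + m(156, u(11))) = sqrt(34485 - 220) = sqrt(34265)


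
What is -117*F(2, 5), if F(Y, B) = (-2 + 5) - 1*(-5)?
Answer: -936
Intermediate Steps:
F(Y, B) = 8 (F(Y, B) = 3 + 5 = 8)
-117*F(2, 5) = -117*8 = -936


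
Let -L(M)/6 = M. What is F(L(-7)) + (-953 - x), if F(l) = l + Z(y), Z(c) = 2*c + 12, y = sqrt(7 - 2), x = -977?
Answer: 78 + 2*sqrt(5) ≈ 82.472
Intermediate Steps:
y = sqrt(5) ≈ 2.2361
L(M) = -6*M
Z(c) = 12 + 2*c
F(l) = 12 + l + 2*sqrt(5) (F(l) = l + (12 + 2*sqrt(5)) = 12 + l + 2*sqrt(5))
F(L(-7)) + (-953 - x) = (12 - 6*(-7) + 2*sqrt(5)) + (-953 - 1*(-977)) = (12 + 42 + 2*sqrt(5)) + (-953 + 977) = (54 + 2*sqrt(5)) + 24 = 78 + 2*sqrt(5)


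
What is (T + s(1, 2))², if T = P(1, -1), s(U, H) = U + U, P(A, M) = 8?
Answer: 100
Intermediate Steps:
s(U, H) = 2*U
T = 8
(T + s(1, 2))² = (8 + 2*1)² = (8 + 2)² = 10² = 100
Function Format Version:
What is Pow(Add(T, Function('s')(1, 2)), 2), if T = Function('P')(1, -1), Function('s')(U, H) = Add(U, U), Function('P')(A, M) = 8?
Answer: 100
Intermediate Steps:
Function('s')(U, H) = Mul(2, U)
T = 8
Pow(Add(T, Function('s')(1, 2)), 2) = Pow(Add(8, Mul(2, 1)), 2) = Pow(Add(8, 2), 2) = Pow(10, 2) = 100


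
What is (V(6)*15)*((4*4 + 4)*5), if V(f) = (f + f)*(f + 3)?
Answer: 162000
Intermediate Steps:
V(f) = 2*f*(3 + f) (V(f) = (2*f)*(3 + f) = 2*f*(3 + f))
(V(6)*15)*((4*4 + 4)*5) = ((2*6*(3 + 6))*15)*((4*4 + 4)*5) = ((2*6*9)*15)*((16 + 4)*5) = (108*15)*(20*5) = 1620*100 = 162000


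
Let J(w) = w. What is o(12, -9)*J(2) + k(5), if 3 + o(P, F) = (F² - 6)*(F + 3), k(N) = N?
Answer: -901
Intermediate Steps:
o(P, F) = -3 + (-6 + F²)*(3 + F) (o(P, F) = -3 + (F² - 6)*(F + 3) = -3 + (-6 + F²)*(3 + F))
o(12, -9)*J(2) + k(5) = (-21 + (-9)³ - 6*(-9) + 3*(-9)²)*2 + 5 = (-21 - 729 + 54 + 3*81)*2 + 5 = (-21 - 729 + 54 + 243)*2 + 5 = -453*2 + 5 = -906 + 5 = -901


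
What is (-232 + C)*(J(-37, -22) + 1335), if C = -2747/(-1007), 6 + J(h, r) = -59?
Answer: -293213790/1007 ≈ -2.9118e+5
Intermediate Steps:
J(h, r) = -65 (J(h, r) = -6 - 59 = -65)
C = 2747/1007 (C = -2747*(-1/1007) = 2747/1007 ≈ 2.7279)
(-232 + C)*(J(-37, -22) + 1335) = (-232 + 2747/1007)*(-65 + 1335) = -230877/1007*1270 = -293213790/1007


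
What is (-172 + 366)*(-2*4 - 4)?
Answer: -2328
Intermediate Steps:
(-172 + 366)*(-2*4 - 4) = 194*(-8 - 4) = 194*(-12) = -2328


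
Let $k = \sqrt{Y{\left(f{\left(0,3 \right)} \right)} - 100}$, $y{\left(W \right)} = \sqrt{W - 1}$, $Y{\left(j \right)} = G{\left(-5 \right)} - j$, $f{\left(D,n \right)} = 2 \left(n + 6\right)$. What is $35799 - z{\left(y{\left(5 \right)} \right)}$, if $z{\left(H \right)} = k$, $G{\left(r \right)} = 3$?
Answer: $35799 - i \sqrt{115} \approx 35799.0 - 10.724 i$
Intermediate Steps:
$f{\left(D,n \right)} = 12 + 2 n$ ($f{\left(D,n \right)} = 2 \left(6 + n\right) = 12 + 2 n$)
$Y{\left(j \right)} = 3 - j$
$y{\left(W \right)} = \sqrt{-1 + W}$
$k = i \sqrt{115}$ ($k = \sqrt{\left(3 - \left(12 + 2 \cdot 3\right)\right) - 100} = \sqrt{\left(3 - \left(12 + 6\right)\right) - 100} = \sqrt{\left(3 - 18\right) - 100} = \sqrt{-15 - 100} = \sqrt{-115} = i \sqrt{115} \approx 10.724 i$)
$z{\left(H \right)} = i \sqrt{115}$
$35799 - z{\left(y{\left(5 \right)} \right)} = 35799 - i \sqrt{115}$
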